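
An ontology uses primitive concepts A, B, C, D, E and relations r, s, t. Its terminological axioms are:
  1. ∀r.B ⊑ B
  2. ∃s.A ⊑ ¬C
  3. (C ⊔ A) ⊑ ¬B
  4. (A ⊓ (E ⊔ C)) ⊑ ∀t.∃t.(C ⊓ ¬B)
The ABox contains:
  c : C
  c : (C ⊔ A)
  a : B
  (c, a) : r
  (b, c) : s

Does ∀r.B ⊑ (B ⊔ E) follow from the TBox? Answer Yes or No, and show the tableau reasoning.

Yes

1. ∀r.B ⊑ (B ⊔ E)  ⇔  (∀r.B ⊓ (¬B ⊓ ¬E)) unsat w.r.t. T
   all branches close; clash {B, ¬B} at x₀
2. Hence ∀r.B ⊑ (B ⊔ E): entailed.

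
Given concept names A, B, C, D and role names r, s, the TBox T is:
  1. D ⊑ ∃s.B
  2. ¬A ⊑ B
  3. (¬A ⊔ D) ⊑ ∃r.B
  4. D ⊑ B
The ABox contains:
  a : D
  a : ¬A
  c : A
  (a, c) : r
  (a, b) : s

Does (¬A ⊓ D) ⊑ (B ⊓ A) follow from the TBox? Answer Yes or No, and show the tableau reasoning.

1. (¬A ⊓ D) ⊑ (B ⊓ A)  ⇔  ((¬A ⊓ D) ⊓ (¬B ⊔ ¬A)) unsat w.r.t. T
   apply at x₀: D⊑∃s.B; ¬A⊑B; D⊑B
   open: L(x₀) ⊇ {B, D, ¬A, ∃r.B, ∃s.B} (+ ∃-successors)
2. Hence (¬A ⊓ D) ⊑ (B ⊓ A): not entailed.

No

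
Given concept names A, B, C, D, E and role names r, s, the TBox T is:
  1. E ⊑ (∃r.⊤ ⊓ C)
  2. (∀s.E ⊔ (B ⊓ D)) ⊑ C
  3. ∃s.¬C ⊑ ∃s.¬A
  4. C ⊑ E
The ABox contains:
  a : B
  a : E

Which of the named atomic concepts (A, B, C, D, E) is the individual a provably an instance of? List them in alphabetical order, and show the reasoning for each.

1. a : A?  L(a) = {B, E} ∪ {¬A}
   apply at a: E⊑(∃r.⊤ ⊓ C)
   open: L(a) ⊇ {B, C, E, ¬A, ∀s.C, …} (+ ∃-successors) — a ∉ A possible
2. a : B?  L(a) = {B, E} ∪ {¬B}
   clash {B, ¬B} at a — a ∈ B
3. a : C?  L(a) = {B, E} ∪ {¬C}
   clash {C, ¬C} at a — a ∈ C
4. a : D?  L(a) = {B, E} ∪ {¬D}
   apply at a: E⊑(∃r.⊤ ⊓ C)
   open: L(a) ⊇ {B, C, E, ¬D, ∀s.C, …} (+ ∃-successors) — a ∉ D possible
5. a : E?  L(a) = {B, E} ∪ {¬E}
   clash {E, ¬E} at a — a ∈ E
6. Entailed for a: {B, C, E}

{B, C, E}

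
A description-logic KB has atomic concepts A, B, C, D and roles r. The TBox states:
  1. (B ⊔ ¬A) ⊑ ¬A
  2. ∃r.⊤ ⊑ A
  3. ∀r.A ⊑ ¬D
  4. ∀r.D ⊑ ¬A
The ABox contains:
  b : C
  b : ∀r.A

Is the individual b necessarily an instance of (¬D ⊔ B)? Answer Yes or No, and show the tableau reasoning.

Yes

1. b : (¬D ⊔ B)?  L(b) = {C, ∀r.A} ∪ {(D ⊓ ¬B)}
   clash {A, ¬A} at b — b ∈ (¬D ⊔ B)
2. Hence b : (¬D ⊔ B): entailed.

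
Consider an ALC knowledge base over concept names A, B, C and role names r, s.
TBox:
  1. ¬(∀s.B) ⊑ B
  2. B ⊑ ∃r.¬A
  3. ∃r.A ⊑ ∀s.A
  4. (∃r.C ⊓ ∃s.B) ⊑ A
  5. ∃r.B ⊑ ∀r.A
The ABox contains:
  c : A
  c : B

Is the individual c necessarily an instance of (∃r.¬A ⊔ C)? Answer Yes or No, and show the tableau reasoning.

Yes

1. c : (∃r.¬A ⊔ C)?  L(c) = {A, B} ∪ {(∀r.A ⊓ ¬C)}
   clash {A, ¬A} at an ∃-successor — c ∈ (∃r.¬A ⊔ C)
2. Hence c : (∃r.¬A ⊔ C): entailed.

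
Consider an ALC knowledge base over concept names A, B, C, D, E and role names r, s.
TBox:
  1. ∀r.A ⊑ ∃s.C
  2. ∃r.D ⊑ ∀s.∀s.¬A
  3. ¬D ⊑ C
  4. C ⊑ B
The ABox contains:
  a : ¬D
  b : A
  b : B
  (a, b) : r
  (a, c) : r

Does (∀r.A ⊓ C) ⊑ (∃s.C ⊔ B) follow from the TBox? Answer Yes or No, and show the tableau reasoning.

Yes

1. (∀r.A ⊓ C) ⊑ (∃s.C ⊔ B)  ⇔  ((∀r.A ⊓ C) ⊓ (∀s.¬C ⊓ ¬B)) unsat w.r.t. T
   all branches close; clash {B, ¬B} at x₀
2. Hence (∀r.A ⊓ C) ⊑ (∃s.C ⊔ B): entailed.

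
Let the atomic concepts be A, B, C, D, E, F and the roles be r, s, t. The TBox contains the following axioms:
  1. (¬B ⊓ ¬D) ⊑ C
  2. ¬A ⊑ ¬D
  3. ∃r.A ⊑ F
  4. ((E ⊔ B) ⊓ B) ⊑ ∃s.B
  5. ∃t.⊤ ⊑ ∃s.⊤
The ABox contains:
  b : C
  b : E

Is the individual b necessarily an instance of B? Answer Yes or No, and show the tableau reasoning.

1. b : B?  L(b) = {C, E} ∪ {¬B}
   open: L(b) ⊇ {A, C, E, ¬B, ∀r.¬A, …} — b ∉ B possible
2. Hence b : B: not entailed.

No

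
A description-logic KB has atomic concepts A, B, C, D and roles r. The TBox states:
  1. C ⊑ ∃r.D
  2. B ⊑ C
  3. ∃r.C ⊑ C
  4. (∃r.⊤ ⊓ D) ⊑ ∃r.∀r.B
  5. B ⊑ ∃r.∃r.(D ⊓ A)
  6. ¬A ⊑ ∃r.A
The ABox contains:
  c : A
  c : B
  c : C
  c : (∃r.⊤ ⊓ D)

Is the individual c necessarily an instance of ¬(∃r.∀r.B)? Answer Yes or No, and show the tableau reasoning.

No

1. c : ¬(∃r.∀r.B)?  L(c) = {A, B, C, (∃r.⊤ ⊓ D)} ∪ {∃r.∀r.B}
   apply at c: C⊑∃r.D; B⊑∃r.∃r.(D ⊓ A)
   open: L(c) ⊇ {A, B, C, D, ∃r.D, …} (+ ∃-successors) — c ∉ ¬(∃r.∀r.B) possible
2. Hence c : ¬(∃r.∀r.B): not entailed.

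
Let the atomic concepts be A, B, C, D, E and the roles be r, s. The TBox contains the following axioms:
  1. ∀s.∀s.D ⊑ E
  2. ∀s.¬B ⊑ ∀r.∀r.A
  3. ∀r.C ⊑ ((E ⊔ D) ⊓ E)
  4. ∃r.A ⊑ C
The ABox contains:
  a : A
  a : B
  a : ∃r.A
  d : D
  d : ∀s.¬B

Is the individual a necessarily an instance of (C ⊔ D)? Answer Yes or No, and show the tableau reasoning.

Yes

1. a : (C ⊔ D)?  L(a) = {A, B, ∃r.A} ∪ {(¬C ⊓ ¬D)}
   clash {C, ¬C} at a — a ∈ (C ⊔ D)
2. Hence a : (C ⊔ D): entailed.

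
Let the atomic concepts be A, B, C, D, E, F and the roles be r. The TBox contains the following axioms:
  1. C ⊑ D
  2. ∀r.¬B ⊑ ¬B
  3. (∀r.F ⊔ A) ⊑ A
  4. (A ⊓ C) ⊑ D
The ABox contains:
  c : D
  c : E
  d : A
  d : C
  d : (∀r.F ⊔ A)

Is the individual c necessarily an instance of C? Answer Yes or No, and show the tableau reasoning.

1. c : C?  L(c) = {D, E} ∪ {¬C}
   open: L(c) ⊇ {D, E, ¬A, ¬C, ∃r.B, …} (+ ∃-successors) — c ∉ C possible
2. Hence c : C: not entailed.

No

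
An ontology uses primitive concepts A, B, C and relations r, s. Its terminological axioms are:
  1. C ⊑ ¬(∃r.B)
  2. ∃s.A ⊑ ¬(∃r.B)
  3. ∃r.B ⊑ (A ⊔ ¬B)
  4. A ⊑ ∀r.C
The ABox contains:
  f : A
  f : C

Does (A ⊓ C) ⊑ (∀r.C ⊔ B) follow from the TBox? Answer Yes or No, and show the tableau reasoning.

Yes

1. (A ⊓ C) ⊑ (∀r.C ⊔ B)  ⇔  ((A ⊓ C) ⊓ (∃r.¬C ⊓ ¬B)) unsat w.r.t. T
   all branches close; clash {C, ¬C} at an ∃-successor
2. Hence (A ⊓ C) ⊑ (∀r.C ⊔ B): entailed.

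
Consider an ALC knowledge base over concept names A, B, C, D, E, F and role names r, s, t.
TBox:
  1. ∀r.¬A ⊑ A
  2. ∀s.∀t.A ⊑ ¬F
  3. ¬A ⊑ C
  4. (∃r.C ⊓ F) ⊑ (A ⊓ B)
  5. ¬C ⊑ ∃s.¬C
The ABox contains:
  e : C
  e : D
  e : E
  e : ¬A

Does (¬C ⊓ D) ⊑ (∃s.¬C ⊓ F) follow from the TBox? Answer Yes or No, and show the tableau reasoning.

1. (¬C ⊓ D) ⊑ (∃s.¬C ⊓ F)  ⇔  ((¬C ⊓ D) ⊓ (∀s.C ⊔ ¬F)) unsat w.r.t. T
   apply at x₀: ¬C⊑∃s.¬C
   open: L(x₀) ⊇ {A, D, ¬C, ¬F, ∃s.¬C} (+ ∃-successors)
2. Hence (¬C ⊓ D) ⊑ (∃s.¬C ⊓ F): not entailed.

No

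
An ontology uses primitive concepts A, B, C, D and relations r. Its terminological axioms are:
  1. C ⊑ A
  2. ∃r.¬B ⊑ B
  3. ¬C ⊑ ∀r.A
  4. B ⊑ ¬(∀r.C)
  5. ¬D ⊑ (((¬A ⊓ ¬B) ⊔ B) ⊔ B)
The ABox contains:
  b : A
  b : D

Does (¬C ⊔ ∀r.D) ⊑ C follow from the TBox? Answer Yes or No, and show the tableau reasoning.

1. (¬C ⊔ ∀r.D) ⊑ C  ⇔  ((¬C ⊔ ∀r.D) ⊓ ¬C) unsat w.r.t. T
   apply at x₀: ¬C⊑∀r.A
   open: L(x₀) ⊇ {D, ¬B, ¬C, ∀r.A, ∀r.B}
2. Hence (¬C ⊔ ∀r.D) ⊑ C: not entailed.

No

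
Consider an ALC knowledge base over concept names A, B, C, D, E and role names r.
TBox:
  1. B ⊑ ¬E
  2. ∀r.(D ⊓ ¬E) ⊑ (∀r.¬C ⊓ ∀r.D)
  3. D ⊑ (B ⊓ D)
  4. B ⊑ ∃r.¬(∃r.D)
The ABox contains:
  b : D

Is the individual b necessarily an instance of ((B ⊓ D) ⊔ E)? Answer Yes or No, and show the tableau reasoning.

Yes

1. b : ((B ⊓ D) ⊔ E)?  L(b) = {D} ∪ {((¬B ⊔ ¬D) ⊓ ¬E)}
   clash {D, ¬D} at b — b ∈ ((B ⊓ D) ⊔ E)
2. Hence b : ((B ⊓ D) ⊔ E): entailed.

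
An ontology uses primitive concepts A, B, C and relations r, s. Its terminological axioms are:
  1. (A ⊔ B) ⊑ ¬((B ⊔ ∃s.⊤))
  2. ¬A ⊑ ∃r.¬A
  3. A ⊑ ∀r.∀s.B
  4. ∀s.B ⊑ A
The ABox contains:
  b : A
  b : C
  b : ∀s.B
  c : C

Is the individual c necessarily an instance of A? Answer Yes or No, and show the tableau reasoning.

No

1. c : A?  L(c) = {C} ∪ {¬A}
   apply at c: ¬A⊑∃r.¬A
   open: L(c) ⊇ {C, ¬A, ¬B, ∃r.¬A, ∃s.¬B} (+ ∃-successors) — c ∉ A possible
2. Hence c : A: not entailed.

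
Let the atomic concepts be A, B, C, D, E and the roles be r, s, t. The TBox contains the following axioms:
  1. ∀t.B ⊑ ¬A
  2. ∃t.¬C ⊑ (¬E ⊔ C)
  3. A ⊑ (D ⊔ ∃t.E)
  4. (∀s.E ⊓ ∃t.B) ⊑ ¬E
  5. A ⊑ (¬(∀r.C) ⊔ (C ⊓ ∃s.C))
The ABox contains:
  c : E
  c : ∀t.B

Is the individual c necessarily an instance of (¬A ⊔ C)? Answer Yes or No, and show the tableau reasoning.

Yes

1. c : (¬A ⊔ C)?  L(c) = {E, ∀t.B} ∪ {(A ⊓ ¬C)}
   clash {C, ¬C} at c — c ∈ (¬A ⊔ C)
2. Hence c : (¬A ⊔ C): entailed.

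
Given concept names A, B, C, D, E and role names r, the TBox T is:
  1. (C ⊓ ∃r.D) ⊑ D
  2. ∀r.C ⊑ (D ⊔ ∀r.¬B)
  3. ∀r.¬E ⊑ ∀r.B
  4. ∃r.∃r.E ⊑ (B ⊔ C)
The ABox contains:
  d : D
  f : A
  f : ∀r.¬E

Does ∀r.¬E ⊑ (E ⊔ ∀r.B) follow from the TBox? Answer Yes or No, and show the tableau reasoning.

1. ∀r.¬E ⊑ (E ⊔ ∀r.B)  ⇔  (∀r.¬E ⊓ (¬E ⊓ ∃r.¬B)) unsat w.r.t. T
   all branches close; clash {B, ¬B} at an ∃-successor
2. Hence ∀r.¬E ⊑ (E ⊔ ∀r.B): entailed.

Yes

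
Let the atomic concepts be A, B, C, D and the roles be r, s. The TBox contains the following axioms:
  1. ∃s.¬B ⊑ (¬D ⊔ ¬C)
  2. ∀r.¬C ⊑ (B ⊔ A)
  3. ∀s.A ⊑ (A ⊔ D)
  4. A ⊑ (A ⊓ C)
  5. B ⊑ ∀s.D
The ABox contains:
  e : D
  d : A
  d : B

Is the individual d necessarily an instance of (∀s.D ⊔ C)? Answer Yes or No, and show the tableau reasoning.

Yes

1. d : (∀s.D ⊔ C)?  L(d) = {A, B} ∪ {(∃s.¬D ⊓ ¬C)}
   clash {C, ¬C} at d — d ∈ (∀s.D ⊔ C)
2. Hence d : (∀s.D ⊔ C): entailed.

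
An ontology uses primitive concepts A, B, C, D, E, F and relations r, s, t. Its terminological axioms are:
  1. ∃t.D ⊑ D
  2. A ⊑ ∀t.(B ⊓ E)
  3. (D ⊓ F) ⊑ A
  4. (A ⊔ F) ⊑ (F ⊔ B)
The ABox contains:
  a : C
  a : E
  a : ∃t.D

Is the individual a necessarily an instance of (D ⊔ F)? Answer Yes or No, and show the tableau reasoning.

Yes

1. a : (D ⊔ F)?  L(a) = {C, E, ∃t.D} ∪ {(¬D ⊓ ¬F)}
   clash {D, ¬D} at a — a ∈ (D ⊔ F)
2. Hence a : (D ⊔ F): entailed.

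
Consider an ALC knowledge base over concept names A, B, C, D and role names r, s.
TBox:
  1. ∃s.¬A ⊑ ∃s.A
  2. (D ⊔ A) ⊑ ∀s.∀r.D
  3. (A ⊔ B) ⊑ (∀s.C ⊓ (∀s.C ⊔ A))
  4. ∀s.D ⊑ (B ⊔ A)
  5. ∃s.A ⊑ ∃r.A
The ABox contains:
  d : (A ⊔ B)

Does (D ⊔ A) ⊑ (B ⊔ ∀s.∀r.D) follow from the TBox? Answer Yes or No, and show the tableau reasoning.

Yes

1. (D ⊔ A) ⊑ (B ⊔ ∀s.∀r.D)  ⇔  ((D ⊔ A) ⊓ (¬B ⊓ ∃s.∃r.¬D)) unsat w.r.t. T
   all branches close; clash {D, ¬D} at an ∃-successor
2. Hence (D ⊔ A) ⊑ (B ⊔ ∀s.∀r.D): entailed.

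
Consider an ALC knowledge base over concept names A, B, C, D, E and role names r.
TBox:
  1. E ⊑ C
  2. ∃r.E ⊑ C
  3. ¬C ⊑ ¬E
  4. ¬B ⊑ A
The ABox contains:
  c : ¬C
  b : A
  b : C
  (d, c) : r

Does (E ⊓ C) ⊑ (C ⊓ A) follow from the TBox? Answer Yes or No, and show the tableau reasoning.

1. (E ⊓ C) ⊑ (C ⊓ A)  ⇔  ((E ⊓ C) ⊓ (¬C ⊔ ¬A)) unsat w.r.t. T
   open: L(x₀) ⊇ {B, C, E, ¬A}
2. Hence (E ⊓ C) ⊑ (C ⊓ A): not entailed.

No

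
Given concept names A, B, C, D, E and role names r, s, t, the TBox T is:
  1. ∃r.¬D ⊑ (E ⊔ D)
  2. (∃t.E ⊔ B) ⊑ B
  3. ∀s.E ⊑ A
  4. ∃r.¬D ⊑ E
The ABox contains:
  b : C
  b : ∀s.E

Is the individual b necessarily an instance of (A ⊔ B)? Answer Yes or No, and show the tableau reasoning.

1. b : (A ⊔ B)?  L(b) = {C, ∀s.E} ∪ {(¬A ⊓ ¬B)}
   clash {A, ¬A} at b — b ∈ (A ⊔ B)
2. Hence b : (A ⊔ B): entailed.

Yes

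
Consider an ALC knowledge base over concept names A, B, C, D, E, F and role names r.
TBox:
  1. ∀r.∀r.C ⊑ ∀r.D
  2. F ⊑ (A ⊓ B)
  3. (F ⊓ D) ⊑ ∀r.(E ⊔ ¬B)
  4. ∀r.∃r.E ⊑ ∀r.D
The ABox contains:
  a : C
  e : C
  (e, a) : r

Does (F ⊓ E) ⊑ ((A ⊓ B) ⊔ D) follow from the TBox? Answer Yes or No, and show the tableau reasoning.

1. (F ⊓ E) ⊑ ((A ⊓ B) ⊔ D)  ⇔  ((F ⊓ E) ⊓ ((¬A ⊔ ¬B) ⊓ ¬D)) unsat w.r.t. T
   all branches close; clash {B, ¬B} at x₀
2. Hence (F ⊓ E) ⊑ ((A ⊓ B) ⊔ D): entailed.

Yes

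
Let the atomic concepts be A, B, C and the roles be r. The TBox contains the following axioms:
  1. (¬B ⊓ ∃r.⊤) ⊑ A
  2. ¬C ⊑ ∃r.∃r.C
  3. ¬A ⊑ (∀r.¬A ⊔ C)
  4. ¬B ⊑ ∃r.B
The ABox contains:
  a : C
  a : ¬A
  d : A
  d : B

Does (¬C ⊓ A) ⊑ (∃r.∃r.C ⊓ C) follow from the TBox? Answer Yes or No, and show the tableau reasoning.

No

1. (¬C ⊓ A) ⊑ (∃r.∃r.C ⊓ C)  ⇔  ((¬C ⊓ A) ⊓ (∀r.∀r.¬C ⊔ ¬C)) unsat w.r.t. T
   apply at x₀: ¬C⊑∃r.∃r.C
   open: L(x₀) ⊇ {A, B, ¬C, ∃r.∃r.C} (+ ∃-successors)
2. Hence (¬C ⊓ A) ⊑ (∃r.∃r.C ⊓ C): not entailed.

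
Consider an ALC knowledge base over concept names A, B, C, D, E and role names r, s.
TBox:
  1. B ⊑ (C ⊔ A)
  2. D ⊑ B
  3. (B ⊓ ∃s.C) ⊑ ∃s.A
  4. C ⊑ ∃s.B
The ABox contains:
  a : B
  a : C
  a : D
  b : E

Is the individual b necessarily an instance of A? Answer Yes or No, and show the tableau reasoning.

1. b : A?  L(b) = {E} ∪ {¬A}
   open: L(b) ⊇ {E, ¬A, ¬B, ¬C, ¬D} — b ∉ A possible
2. Hence b : A: not entailed.

No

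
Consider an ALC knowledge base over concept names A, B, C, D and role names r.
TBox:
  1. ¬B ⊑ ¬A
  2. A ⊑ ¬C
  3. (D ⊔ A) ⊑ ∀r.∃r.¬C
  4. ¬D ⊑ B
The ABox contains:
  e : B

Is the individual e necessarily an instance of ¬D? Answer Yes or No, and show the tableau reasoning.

No

1. e : ¬D?  L(e) = {B} ∪ {D}
   open: L(e) ⊇ {B, D, ¬A, ∀r.∃r.¬C} — e ∉ ¬D possible
2. Hence e : ¬D: not entailed.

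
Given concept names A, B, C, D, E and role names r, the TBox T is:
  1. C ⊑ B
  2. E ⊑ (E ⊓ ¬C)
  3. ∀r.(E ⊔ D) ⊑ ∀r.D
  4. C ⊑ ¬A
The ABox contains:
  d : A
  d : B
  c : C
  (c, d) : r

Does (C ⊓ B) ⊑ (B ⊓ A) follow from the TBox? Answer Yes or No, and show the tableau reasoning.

No

1. (C ⊓ B) ⊑ (B ⊓ A)  ⇔  ((C ⊓ B) ⊓ (¬B ⊔ ¬A)) unsat w.r.t. T
   apply at x₀: C⊑¬A
   open: L(x₀) ⊇ {B, C, ¬A, ¬E, ∃r.(¬E ⊓ ¬D)} (+ ∃-successors)
2. Hence (C ⊓ B) ⊑ (B ⊓ A): not entailed.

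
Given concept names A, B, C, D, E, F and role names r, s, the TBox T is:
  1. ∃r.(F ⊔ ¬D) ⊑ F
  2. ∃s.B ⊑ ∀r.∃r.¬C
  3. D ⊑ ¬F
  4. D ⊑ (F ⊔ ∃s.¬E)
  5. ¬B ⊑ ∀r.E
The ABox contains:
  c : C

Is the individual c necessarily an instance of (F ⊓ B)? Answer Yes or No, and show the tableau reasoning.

No

1. c : (F ⊓ B)?  L(c) = {C} ∪ {(¬F ⊔ ¬B)}
   open: L(c) ⊇ {B, C, ¬D, ¬F, ∀r.(¬F ⊓ D), …} — c ∉ (F ⊓ B) possible
2. Hence c : (F ⊓ B): not entailed.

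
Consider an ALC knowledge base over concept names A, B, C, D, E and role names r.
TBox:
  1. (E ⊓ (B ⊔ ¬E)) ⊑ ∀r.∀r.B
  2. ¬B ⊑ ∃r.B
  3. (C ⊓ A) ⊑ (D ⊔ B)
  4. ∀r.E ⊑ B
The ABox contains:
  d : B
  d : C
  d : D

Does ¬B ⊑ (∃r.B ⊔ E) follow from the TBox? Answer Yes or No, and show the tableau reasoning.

1. ¬B ⊑ (∃r.B ⊔ E)  ⇔  (¬B ⊓ (∀r.¬B ⊓ ¬E)) unsat w.r.t. T
   all branches close; clash {B, ¬B} at x₀
2. Hence ¬B ⊑ (∃r.B ⊔ E): entailed.

Yes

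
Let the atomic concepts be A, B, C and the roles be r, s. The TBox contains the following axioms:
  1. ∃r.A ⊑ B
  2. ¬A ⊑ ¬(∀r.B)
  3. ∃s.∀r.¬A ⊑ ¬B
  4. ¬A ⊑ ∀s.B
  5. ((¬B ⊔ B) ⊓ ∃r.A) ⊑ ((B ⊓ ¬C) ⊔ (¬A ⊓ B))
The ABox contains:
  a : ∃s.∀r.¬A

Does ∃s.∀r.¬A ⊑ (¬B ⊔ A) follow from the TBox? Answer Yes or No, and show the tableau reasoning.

1. ∃s.∀r.¬A ⊑ (¬B ⊔ A)  ⇔  (∃s.∀r.¬A ⊓ (B ⊓ ¬A)) unsat w.r.t. T
   all branches close; clash {B, ¬B} at x₀
2. Hence ∃s.∀r.¬A ⊑ (¬B ⊔ A): entailed.

Yes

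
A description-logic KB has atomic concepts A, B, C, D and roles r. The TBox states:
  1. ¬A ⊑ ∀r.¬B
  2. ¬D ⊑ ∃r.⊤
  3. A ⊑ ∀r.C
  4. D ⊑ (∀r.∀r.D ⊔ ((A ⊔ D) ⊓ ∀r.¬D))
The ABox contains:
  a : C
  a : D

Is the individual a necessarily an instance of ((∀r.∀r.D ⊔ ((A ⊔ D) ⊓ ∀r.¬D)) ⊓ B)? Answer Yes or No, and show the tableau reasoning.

No

1. a : ((∀r.∀r.D ⊔ ((A ⊔ D) ⊓ ∀r.¬D)) ⊓ B)?  L(a) = {C, D} ∪ {((∃r.∃r.¬D ⊓ ((¬A ⊓ ¬D) ⊔ ∃r.D)) ⊔ ¬B)}
   apply at a: D⊑(∀r.∀r.D ⊔ ((A ⊔ D) ⊓ ∀r.¬D))
   open: L(a) ⊇ {C, D, ¬A, ¬B, ∀r.¬B, …} — a ∉ ((∀r.∀r.D ⊔ ((A ⊔ D) ⊓ ∀r.¬D)) ⊓ B) possible
2. Hence a : ((∀r.∀r.D ⊔ ((A ⊔ D) ⊓ ∀r.¬D)) ⊓ B): not entailed.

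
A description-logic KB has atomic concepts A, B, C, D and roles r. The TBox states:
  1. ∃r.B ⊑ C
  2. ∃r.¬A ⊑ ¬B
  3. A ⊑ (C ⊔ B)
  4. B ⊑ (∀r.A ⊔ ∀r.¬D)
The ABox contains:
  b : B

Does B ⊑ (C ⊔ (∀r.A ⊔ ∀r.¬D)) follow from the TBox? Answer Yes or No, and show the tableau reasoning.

1. B ⊑ (C ⊔ (∀r.A ⊔ ∀r.¬D))  ⇔  (B ⊓ (¬C ⊓ (∃r.¬A ⊓ ∃r.D))) unsat w.r.t. T
   all branches close; clash {B, ¬B} at x₀
2. Hence B ⊑ (C ⊔ (∀r.A ⊔ ∀r.¬D)): entailed.

Yes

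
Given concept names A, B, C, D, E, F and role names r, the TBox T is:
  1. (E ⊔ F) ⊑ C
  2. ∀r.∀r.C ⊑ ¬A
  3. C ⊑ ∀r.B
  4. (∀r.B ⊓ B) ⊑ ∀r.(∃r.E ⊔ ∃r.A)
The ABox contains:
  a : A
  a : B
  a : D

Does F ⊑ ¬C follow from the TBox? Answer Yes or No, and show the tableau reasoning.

1. F ⊑ ¬C  ⇔  (F ⊓ C) unsat w.r.t. T
   apply at x₀: C⊑∀r.B
   open: L(x₀) ⊇ {C, F, ¬B, ∀r.B, ∃r.∃r.¬C} (+ ∃-successors)
2. Hence F ⊑ ¬C: not entailed.

No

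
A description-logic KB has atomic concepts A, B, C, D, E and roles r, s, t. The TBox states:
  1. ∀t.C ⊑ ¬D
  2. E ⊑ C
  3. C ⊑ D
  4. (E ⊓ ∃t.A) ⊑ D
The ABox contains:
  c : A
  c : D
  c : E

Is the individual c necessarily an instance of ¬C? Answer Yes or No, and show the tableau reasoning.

No

1. c : ¬C?  L(c) = {A, D, E} ∪ {C}
   open: L(c) ⊇ {A, C, D, E, ∃t.¬C} (+ ∃-successors) — c ∉ ¬C possible
2. Hence c : ¬C: not entailed.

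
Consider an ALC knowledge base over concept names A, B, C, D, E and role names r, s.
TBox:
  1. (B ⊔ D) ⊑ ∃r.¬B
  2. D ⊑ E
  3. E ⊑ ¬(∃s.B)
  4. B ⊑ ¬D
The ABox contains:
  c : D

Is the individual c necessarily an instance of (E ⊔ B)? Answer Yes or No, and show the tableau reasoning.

1. c : (E ⊔ B)?  L(c) = {D} ∪ {(¬E ⊓ ¬B)}
   clash {E, ¬E} at c — c ∈ (E ⊔ B)
2. Hence c : (E ⊔ B): entailed.

Yes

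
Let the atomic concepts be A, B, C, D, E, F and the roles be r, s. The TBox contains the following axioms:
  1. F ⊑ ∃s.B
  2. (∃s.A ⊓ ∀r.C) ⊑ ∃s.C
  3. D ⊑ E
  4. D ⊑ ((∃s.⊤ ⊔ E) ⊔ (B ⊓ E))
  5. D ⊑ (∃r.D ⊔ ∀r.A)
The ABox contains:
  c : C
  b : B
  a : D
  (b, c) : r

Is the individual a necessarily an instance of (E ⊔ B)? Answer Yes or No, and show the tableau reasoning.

1. a : (E ⊔ B)?  L(a) = {D} ∪ {(¬E ⊓ ¬B)}
   clash {E, ¬E} at a — a ∈ (E ⊔ B)
2. Hence a : (E ⊔ B): entailed.

Yes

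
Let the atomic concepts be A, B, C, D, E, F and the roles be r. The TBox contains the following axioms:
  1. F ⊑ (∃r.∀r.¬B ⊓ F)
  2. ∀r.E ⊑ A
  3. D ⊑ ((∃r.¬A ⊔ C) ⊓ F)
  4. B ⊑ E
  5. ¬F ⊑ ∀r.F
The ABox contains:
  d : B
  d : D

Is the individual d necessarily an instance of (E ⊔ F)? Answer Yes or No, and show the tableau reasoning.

Yes

1. d : (E ⊔ F)?  L(d) = {B, D} ∪ {(¬E ⊓ ¬F)}
   clash {E, ¬E} at d — d ∈ (E ⊔ F)
2. Hence d : (E ⊔ F): entailed.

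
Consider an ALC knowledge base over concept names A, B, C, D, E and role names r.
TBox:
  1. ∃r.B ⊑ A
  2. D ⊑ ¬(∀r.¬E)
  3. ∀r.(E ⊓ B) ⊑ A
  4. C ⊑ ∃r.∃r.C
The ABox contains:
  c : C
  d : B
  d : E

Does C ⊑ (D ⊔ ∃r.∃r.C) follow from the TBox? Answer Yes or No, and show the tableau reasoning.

Yes

1. C ⊑ (D ⊔ ∃r.∃r.C)  ⇔  (C ⊓ (¬D ⊓ ∀r.∀r.¬C)) unsat w.r.t. T
   all branches close; clash {C, ¬C} at an ∃-successor
2. Hence C ⊑ (D ⊔ ∃r.∃r.C): entailed.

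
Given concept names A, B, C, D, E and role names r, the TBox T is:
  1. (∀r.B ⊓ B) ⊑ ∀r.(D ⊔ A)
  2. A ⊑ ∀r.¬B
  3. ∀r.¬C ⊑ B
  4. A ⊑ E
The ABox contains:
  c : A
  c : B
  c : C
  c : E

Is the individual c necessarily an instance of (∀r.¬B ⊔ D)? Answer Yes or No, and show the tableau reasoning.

1. c : (∀r.¬B ⊔ D)?  L(c) = {A, B, C, E} ∪ {(∃r.B ⊓ ¬D)}
   clash {B, ¬B} at an ∃-successor — c ∈ (∀r.¬B ⊔ D)
2. Hence c : (∀r.¬B ⊔ D): entailed.

Yes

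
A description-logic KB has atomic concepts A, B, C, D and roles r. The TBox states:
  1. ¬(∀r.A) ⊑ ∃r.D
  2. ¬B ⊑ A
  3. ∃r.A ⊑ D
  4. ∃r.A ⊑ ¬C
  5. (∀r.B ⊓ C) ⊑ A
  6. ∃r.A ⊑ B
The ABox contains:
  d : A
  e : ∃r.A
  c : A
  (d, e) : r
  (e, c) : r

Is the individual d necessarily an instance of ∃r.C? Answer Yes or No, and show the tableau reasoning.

1. d : ∃r.C?  L(d) = {A} ∪ {∀r.¬C}
   open: L(d) ⊇ {A, B, D, ¬C, ∀r.A, …} — d ∉ ∃r.C possible
2. Hence d : ∃r.C: not entailed.

No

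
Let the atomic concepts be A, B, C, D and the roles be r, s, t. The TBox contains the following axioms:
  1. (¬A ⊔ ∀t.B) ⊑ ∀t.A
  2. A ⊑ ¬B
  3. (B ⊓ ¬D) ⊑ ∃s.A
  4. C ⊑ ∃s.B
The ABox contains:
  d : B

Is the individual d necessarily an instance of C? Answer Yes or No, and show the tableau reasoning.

1. d : C?  L(d) = {B} ∪ {¬C}
   open: L(d) ⊇ {B, D, ¬A, ¬C, ∀t.A} — d ∉ C possible
2. Hence d : C: not entailed.

No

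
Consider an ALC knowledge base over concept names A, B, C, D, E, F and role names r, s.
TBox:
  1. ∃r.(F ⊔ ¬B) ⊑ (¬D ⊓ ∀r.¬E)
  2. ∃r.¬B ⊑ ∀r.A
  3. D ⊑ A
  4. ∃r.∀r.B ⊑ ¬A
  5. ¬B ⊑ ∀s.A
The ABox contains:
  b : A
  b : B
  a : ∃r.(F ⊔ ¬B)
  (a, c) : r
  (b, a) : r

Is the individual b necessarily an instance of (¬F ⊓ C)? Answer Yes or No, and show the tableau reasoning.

No

1. b : (¬F ⊓ C)?  L(b) = {A, B} ∪ {(F ⊔ ¬C)}
   open: L(b) ⊇ {A, B, F, ∀r.(¬F ⊓ B), ∀r.B, …} — b ∉ (¬F ⊓ C) possible
2. Hence b : (¬F ⊓ C): not entailed.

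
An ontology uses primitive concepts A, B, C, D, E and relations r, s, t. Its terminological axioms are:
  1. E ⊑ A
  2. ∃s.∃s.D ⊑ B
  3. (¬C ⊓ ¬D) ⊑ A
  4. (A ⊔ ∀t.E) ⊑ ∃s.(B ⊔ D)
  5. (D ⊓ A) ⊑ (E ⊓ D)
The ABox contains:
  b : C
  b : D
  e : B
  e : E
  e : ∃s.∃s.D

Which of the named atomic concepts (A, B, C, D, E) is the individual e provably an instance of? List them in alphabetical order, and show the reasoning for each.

{A, B, E}

1. e : A?  L(e) = {B, E, ∃s.∃s.D} ∪ {¬A}
   clash {A, ¬A} at e — e ∈ A
2. e : B?  L(e) = {B, E, ∃s.∃s.D} ∪ {¬B}
   clash {B, ¬B} at e — e ∈ B
3. e : C?  L(e) = {B, E, ∃s.∃s.D} ∪ {¬C}
   apply at e: E⊑A
   open: L(e) ⊇ {A, B, D, E, ¬C, …} (+ ∃-successors) — e ∉ C possible
4. e : D?  L(e) = {B, E, ∃s.∃s.D} ∪ {¬D}
   apply at e: E⊑A
   open: L(e) ⊇ {A, B, C, E, ¬D, …} (+ ∃-successors) — e ∉ D possible
5. e : E?  L(e) = {B, E, ∃s.∃s.D} ∪ {¬E}
   clash {E, ¬E} at e — e ∈ E
6. Entailed for e: {A, B, E}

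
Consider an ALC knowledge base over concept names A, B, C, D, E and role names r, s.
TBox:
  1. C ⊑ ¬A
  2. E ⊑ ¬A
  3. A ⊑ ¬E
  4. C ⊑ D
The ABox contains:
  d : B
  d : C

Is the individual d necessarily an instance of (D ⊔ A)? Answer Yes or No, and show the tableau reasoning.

1. d : (D ⊔ A)?  L(d) = {B, C} ∪ {(¬D ⊓ ¬A)}
   clash {D, ¬D} at d — d ∈ (D ⊔ A)
2. Hence d : (D ⊔ A): entailed.

Yes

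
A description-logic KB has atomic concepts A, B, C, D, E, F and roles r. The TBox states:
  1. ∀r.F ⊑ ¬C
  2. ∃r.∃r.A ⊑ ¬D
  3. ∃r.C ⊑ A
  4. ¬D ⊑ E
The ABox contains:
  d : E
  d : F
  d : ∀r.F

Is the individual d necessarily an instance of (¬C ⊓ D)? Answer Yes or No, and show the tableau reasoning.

No

1. d : (¬C ⊓ D)?  L(d) = {E, F, ∀r.F} ∪ {(C ⊔ ¬D)}
   apply at d: ∀r.F⊑¬C
   open: L(d) ⊇ {E, F, ¬C, ¬D, ∀r.F, …} — d ∉ (¬C ⊓ D) possible
2. Hence d : (¬C ⊓ D): not entailed.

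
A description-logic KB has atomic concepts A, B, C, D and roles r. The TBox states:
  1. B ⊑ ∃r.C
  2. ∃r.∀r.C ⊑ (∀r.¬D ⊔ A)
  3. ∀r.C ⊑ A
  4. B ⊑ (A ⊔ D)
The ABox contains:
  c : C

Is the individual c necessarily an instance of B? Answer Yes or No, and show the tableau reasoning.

No

1. c : B?  L(c) = {C} ∪ {¬B}
   open: L(c) ⊇ {C, ¬B, ∀r.∃r.¬C, ∃r.¬C} (+ ∃-successors) — c ∉ B possible
2. Hence c : B: not entailed.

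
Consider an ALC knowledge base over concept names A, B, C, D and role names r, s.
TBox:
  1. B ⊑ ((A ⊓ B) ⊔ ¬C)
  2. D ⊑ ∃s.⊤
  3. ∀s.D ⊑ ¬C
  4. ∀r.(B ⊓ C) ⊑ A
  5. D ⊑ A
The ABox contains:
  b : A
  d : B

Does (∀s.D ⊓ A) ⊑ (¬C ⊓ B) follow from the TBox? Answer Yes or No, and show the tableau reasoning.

No

1. (∀s.D ⊓ A) ⊑ (¬C ⊓ B)  ⇔  ((∀s.D ⊓ A) ⊓ (C ⊔ ¬B)) unsat w.r.t. T
   apply at x₀: ∀s.D⊑¬C
   open: L(x₀) ⊇ {A, ¬B, ¬C, ¬D, ∀s.D}
2. Hence (∀s.D ⊓ A) ⊑ (¬C ⊓ B): not entailed.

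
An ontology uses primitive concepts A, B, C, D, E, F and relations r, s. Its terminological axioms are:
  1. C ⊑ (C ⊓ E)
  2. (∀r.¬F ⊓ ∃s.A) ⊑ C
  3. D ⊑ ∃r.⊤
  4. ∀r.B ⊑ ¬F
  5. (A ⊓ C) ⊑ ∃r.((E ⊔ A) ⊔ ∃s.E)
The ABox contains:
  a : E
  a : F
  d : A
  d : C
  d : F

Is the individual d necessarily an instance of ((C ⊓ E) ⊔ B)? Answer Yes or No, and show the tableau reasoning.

1. d : ((C ⊓ E) ⊔ B)?  L(d) = {A, C, F} ∪ {((¬C ⊔ ¬E) ⊓ ¬B)}
   clash {E, ¬E} at d — d ∈ ((C ⊓ E) ⊔ B)
2. Hence d : ((C ⊓ E) ⊔ B): entailed.

Yes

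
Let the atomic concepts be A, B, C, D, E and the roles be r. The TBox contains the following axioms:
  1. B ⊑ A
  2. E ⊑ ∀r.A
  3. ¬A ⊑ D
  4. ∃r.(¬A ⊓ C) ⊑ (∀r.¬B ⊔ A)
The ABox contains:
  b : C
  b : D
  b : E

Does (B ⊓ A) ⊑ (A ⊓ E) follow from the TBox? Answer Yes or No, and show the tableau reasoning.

No

1. (B ⊓ A) ⊑ (A ⊓ E)  ⇔  ((B ⊓ A) ⊓ (¬A ⊔ ¬E)) unsat w.r.t. T
   open: L(x₀) ⊇ {A, B, ¬E, ∀r.(A ⊔ ¬C)}
2. Hence (B ⊓ A) ⊑ (A ⊓ E): not entailed.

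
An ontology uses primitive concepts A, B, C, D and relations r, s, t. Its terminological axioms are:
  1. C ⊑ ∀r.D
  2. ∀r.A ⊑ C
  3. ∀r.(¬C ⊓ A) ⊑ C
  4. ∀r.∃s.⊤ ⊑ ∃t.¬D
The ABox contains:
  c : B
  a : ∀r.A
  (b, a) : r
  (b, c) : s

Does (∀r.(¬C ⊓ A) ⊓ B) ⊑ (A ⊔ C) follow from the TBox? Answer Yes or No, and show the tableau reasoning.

1. (∀r.(¬C ⊓ A) ⊓ B) ⊑ (A ⊔ C)  ⇔  ((∀r.(¬C ⊓ A) ⊓ B) ⊓ (¬A ⊓ ¬C)) unsat w.r.t. T
   all branches close; clash {C, ¬C} at x₀
2. Hence (∀r.(¬C ⊓ A) ⊓ B) ⊑ (A ⊔ C): entailed.

Yes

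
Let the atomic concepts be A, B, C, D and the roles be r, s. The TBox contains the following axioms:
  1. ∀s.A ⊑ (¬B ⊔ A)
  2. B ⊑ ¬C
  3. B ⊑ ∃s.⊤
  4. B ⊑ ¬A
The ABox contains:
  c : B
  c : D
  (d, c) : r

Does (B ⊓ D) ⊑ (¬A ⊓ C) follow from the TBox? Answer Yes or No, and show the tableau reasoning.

1. (B ⊓ D) ⊑ (¬A ⊓ C)  ⇔  ((B ⊓ D) ⊓ (A ⊔ ¬C)) unsat w.r.t. T
   apply at x₀: B⊑¬C; B⊑∃s.⊤; B⊑¬A
   open: L(x₀) ⊇ {B, D, ¬A, ¬C, ∃s.¬A, …} (+ ∃-successors)
2. Hence (B ⊓ D) ⊑ (¬A ⊓ C): not entailed.

No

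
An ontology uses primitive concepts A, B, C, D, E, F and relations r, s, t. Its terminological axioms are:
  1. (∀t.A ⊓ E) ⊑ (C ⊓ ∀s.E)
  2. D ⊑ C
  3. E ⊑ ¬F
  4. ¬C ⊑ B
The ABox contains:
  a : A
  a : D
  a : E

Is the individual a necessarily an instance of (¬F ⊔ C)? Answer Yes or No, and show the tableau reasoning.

Yes

1. a : (¬F ⊔ C)?  L(a) = {A, D, E} ∪ {(F ⊓ ¬C)}
   clash {C, ¬C} at a — a ∈ (¬F ⊔ C)
2. Hence a : (¬F ⊔ C): entailed.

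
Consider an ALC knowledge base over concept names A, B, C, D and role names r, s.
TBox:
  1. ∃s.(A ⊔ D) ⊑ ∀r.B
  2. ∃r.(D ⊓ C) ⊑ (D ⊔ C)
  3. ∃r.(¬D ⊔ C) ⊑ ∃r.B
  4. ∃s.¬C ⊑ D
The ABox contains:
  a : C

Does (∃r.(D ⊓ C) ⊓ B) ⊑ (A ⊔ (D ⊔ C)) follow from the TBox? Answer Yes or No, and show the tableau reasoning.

1. (∃r.(D ⊓ C) ⊓ B) ⊑ (A ⊔ (D ⊔ C))  ⇔  ((∃r.(D ⊓ C) ⊓ B) ⊓ (¬A ⊓ (¬D ⊓ ¬C))) unsat w.r.t. T
   all branches close; clash {D, ¬D} at x₀
2. Hence (∃r.(D ⊓ C) ⊓ B) ⊑ (A ⊔ (D ⊔ C)): entailed.

Yes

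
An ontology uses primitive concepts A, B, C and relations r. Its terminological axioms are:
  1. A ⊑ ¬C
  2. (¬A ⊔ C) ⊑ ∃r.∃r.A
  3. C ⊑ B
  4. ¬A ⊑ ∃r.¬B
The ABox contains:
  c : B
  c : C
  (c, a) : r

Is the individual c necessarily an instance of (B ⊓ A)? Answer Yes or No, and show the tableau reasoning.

No

1. c : (B ⊓ A)?  L(c) = {B, C} ∪ {(¬B ⊔ ¬A)}
   open: L(c) ⊇ {B, C, ¬A, ∃r.¬B, ∃r.∃r.A} (+ ∃-successors) — c ∉ (B ⊓ A) possible
2. Hence c : (B ⊓ A): not entailed.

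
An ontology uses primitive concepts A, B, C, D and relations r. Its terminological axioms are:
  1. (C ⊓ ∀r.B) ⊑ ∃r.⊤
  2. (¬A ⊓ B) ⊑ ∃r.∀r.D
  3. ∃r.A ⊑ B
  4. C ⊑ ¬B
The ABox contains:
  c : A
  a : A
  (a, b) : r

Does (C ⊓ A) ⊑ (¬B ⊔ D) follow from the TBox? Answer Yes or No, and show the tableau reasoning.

Yes

1. (C ⊓ A) ⊑ (¬B ⊔ D)  ⇔  ((C ⊓ A) ⊓ (B ⊓ ¬D)) unsat w.r.t. T
   all branches close; clash {B, ¬B} at x₀
2. Hence (C ⊓ A) ⊑ (¬B ⊔ D): entailed.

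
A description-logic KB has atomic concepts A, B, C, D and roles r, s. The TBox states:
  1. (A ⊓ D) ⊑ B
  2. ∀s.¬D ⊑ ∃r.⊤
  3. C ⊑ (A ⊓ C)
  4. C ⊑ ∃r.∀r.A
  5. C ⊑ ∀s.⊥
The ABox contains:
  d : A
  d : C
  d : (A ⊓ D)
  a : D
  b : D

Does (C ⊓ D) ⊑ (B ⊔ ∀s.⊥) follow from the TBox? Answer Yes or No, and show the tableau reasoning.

1. (C ⊓ D) ⊑ (B ⊔ ∀s.⊥)  ⇔  ((C ⊓ D) ⊓ (¬B ⊓ ∃s.⊤)) unsat w.r.t. T
   all branches close; clash {B, ¬B} at x₀
2. Hence (C ⊓ D) ⊑ (B ⊔ ∀s.⊥): entailed.

Yes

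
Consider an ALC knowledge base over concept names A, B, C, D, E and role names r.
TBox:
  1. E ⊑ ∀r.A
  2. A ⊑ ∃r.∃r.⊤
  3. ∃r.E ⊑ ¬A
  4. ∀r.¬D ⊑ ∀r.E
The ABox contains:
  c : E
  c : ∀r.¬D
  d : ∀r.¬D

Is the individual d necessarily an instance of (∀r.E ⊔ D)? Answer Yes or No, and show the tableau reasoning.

Yes

1. d : (∀r.E ⊔ D)?  L(d) = {∀r.¬D} ∪ {(∃r.¬E ⊓ ¬D)}
   clash {E, ¬E} at an ∃-successor — d ∈ (∀r.E ⊔ D)
2. Hence d : (∀r.E ⊔ D): entailed.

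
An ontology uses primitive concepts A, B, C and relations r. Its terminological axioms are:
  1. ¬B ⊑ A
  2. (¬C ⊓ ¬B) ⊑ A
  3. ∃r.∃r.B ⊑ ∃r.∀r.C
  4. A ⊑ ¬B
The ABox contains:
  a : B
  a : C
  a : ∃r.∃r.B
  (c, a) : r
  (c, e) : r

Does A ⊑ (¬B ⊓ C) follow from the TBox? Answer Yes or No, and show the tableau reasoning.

No

1. A ⊑ (¬B ⊓ C)  ⇔  (A ⊓ (B ⊔ ¬C)) unsat w.r.t. T
   apply at x₀: A⊑¬B
   open: L(x₀) ⊇ {A, ¬B, ¬C, ∀r.∀r.¬B}
2. Hence A ⊑ (¬B ⊓ C): not entailed.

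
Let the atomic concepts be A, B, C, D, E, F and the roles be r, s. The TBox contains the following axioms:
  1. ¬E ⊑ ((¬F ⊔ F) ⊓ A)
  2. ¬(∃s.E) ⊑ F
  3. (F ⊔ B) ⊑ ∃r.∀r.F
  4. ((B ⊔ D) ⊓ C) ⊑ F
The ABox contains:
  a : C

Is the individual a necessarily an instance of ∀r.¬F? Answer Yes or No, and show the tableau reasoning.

No

1. a : ∀r.¬F?  L(a) = {C} ∪ {∃r.F}
   open: L(a) ⊇ {C, E, ¬B, ¬D, ¬F, …} (+ ∃-successors) — a ∉ ∀r.¬F possible
2. Hence a : ∀r.¬F: not entailed.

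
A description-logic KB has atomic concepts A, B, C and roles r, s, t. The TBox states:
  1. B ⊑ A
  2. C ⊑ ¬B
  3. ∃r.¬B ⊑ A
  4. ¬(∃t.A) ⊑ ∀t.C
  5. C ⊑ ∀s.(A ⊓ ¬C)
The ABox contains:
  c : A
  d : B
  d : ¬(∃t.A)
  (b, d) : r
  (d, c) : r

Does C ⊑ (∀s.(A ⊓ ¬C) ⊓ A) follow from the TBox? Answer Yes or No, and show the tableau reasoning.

1. C ⊑ (∀s.(A ⊓ ¬C) ⊓ A)  ⇔  (C ⊓ (∃s.(¬A ⊔ C) ⊔ ¬A)) unsat w.r.t. T
   apply at x₀: C⊑¬B; C⊑∀s.(A ⊓ ¬C)
   open: L(x₀) ⊇ {C, ¬A, ¬B, ∀r.B, ∀s.(A ⊓ ¬C), …} (+ ∃-successors)
2. Hence C ⊑ (∀s.(A ⊓ ¬C) ⊓ A): not entailed.

No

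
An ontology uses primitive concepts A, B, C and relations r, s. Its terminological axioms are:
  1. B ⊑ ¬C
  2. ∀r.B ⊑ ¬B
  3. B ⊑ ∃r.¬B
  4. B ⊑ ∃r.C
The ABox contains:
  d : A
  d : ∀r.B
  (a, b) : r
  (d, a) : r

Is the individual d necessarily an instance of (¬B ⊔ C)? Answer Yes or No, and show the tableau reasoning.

1. d : (¬B ⊔ C)?  L(d) = {A, ∀r.B} ∪ {(B ⊓ ¬C)}
   clash {C, ¬C} at an ∃-successor — d ∈ (¬B ⊔ C)
2. Hence d : (¬B ⊔ C): entailed.

Yes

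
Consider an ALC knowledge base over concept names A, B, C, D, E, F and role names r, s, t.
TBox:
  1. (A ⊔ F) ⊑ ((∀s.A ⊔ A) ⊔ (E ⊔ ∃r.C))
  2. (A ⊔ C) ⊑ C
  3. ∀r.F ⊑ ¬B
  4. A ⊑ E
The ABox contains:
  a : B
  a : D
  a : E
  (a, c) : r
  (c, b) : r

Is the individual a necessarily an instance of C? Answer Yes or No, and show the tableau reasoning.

1. a : C?  L(a) = {B, D, E} ∪ {¬C}
   open: L(a) ⊇ {B, D, E, ¬A, ¬C, …} (+ ∃-successors) — a ∉ C possible
2. Hence a : C: not entailed.

No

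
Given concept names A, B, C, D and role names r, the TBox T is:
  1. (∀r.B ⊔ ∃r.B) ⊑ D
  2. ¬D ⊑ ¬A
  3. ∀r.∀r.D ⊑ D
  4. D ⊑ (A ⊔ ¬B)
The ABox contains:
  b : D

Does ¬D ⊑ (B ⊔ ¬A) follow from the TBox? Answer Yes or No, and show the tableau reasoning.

Yes

1. ¬D ⊑ (B ⊔ ¬A)  ⇔  (¬D ⊓ (¬B ⊓ A)) unsat w.r.t. T
   all branches close; clash {A, ¬A} at x₀
2. Hence ¬D ⊑ (B ⊔ ¬A): entailed.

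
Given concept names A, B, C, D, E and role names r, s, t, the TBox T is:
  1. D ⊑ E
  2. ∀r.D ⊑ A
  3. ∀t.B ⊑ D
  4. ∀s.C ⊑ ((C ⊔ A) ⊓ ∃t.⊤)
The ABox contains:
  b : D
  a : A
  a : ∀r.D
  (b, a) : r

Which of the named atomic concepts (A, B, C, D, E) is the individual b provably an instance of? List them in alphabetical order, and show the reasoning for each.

{D, E}

1. b : A?  L(b) = {D} ∪ {¬A}
   apply at b: D⊑E
   open: L(b) ⊇ {D, E, ¬A, ∃r.¬D, ∃s.¬C} (+ ∃-successors) — b ∉ A possible
2. b : B?  L(b) = {D} ∪ {¬B}
   apply at b: D⊑E
   open: L(b) ⊇ {D, E, ¬B, ∃r.¬D, ∃s.¬C} (+ ∃-successors) — b ∉ B possible
3. b : C?  L(b) = {D} ∪ {¬C}
   apply at b: D⊑E
   open: L(b) ⊇ {D, E, ¬C, ∃r.¬D, ∃s.¬C} (+ ∃-successors) — b ∉ C possible
4. b : D?  L(b) = {D} ∪ {¬D}
   clash {D, ¬D} at b — b ∈ D
5. b : E?  L(b) = {D} ∪ {¬E}
   clash {E, ¬E} at b — b ∈ E
6. Entailed for b: {D, E}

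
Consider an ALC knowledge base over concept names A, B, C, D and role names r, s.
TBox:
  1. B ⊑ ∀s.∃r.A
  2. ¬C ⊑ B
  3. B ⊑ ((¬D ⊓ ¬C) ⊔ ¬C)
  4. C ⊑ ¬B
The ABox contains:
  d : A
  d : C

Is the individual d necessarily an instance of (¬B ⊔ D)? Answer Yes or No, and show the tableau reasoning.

Yes

1. d : (¬B ⊔ D)?  L(d) = {A, C} ∪ {(B ⊓ ¬D)}
   clash {B, ¬B} at d — d ∈ (¬B ⊔ D)
2. Hence d : (¬B ⊔ D): entailed.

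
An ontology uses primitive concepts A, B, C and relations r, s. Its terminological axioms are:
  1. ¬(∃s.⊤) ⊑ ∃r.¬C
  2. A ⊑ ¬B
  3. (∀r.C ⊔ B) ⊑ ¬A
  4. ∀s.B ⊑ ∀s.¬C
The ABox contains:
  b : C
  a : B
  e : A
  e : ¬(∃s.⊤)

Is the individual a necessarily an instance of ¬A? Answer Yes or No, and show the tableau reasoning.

1. a : ¬A?  L(a) = {B} ∪ {A}
   clash {B, ¬B} at a — a ∈ ¬A
2. Hence a : ¬A: entailed.

Yes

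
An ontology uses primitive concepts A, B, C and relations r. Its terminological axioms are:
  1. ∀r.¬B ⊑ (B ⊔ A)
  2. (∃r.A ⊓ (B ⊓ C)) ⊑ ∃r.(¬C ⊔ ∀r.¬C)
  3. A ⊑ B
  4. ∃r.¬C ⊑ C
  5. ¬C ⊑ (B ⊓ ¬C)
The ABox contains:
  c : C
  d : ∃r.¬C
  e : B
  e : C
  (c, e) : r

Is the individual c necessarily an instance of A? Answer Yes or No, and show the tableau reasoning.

No

1. c : A?  L(c) = {C} ∪ {¬A}
   open: L(c) ⊇ {C, ¬A, ∀r.¬A, ∃r.B} (+ ∃-successors) — c ∉ A possible
2. Hence c : A: not entailed.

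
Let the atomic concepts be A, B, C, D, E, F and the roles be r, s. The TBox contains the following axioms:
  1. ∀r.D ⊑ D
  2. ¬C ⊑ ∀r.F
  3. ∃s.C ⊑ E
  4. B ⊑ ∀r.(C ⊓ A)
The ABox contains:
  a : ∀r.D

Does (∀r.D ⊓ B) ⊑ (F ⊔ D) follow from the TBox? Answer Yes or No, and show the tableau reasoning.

1. (∀r.D ⊓ B) ⊑ (F ⊔ D)  ⇔  ((∀r.D ⊓ B) ⊓ (¬F ⊓ ¬D)) unsat w.r.t. T
   all branches close; clash {D, ¬D} at x₀
2. Hence (∀r.D ⊓ B) ⊑ (F ⊔ D): entailed.

Yes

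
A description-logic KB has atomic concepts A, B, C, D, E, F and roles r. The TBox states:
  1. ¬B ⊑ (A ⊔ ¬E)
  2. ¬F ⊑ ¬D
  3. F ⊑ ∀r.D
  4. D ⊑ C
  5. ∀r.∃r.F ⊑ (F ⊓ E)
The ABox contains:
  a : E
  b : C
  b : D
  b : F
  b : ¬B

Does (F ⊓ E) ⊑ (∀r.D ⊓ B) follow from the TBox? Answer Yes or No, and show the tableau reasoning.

No

1. (F ⊓ E) ⊑ (∀r.D ⊓ B)  ⇔  ((F ⊓ E) ⊓ (∃r.¬D ⊔ ¬B)) unsat w.r.t. T
   apply at x₀: F⊑∀r.D
   open: L(x₀) ⊇ {A, E, F, ¬B, ¬D, …}
2. Hence (F ⊓ E) ⊑ (∀r.D ⊓ B): not entailed.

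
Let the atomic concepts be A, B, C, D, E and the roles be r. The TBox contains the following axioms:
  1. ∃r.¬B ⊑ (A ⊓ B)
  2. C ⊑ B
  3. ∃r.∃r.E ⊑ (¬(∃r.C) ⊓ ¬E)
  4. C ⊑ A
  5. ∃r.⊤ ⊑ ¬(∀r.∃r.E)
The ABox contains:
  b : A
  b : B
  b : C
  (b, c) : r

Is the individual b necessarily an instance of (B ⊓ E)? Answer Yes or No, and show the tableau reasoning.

No

1. b : (B ⊓ E)?  L(b) = {A, B, C} ∪ {(¬B ⊔ ¬E)}
   open: L(b) ⊇ {A, B, C, ¬E, ∀r.B, …} (+ ∃-successors) — b ∉ (B ⊓ E) possible
2. Hence b : (B ⊓ E): not entailed.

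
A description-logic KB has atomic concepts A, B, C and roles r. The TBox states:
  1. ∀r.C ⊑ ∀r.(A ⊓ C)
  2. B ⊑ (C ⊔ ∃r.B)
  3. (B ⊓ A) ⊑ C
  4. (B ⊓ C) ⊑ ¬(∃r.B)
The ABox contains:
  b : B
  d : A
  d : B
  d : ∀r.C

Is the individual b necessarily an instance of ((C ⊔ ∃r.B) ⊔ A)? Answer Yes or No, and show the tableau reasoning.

Yes

1. b : ((C ⊔ ∃r.B) ⊔ A)?  L(b) = {B} ∪ {((¬C ⊓ ∀r.¬B) ⊓ ¬A)}
   clash {C, ¬C} at b — b ∈ ((C ⊔ ∃r.B) ⊔ A)
2. Hence b : ((C ⊔ ∃r.B) ⊔ A): entailed.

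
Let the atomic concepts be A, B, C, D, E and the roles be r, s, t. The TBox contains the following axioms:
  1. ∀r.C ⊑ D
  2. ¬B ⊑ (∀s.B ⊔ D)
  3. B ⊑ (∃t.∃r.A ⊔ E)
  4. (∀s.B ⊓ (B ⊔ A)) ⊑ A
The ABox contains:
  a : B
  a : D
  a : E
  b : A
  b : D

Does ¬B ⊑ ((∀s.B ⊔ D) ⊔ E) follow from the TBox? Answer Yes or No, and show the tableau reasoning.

1. ¬B ⊑ ((∀s.B ⊔ D) ⊔ E)  ⇔  (¬B ⊓ ((∃s.¬B ⊓ ¬D) ⊓ ¬E)) unsat w.r.t. T
   all branches close; clash {D, ¬D} at x₀
2. Hence ¬B ⊑ ((∀s.B ⊔ D) ⊔ E): entailed.

Yes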